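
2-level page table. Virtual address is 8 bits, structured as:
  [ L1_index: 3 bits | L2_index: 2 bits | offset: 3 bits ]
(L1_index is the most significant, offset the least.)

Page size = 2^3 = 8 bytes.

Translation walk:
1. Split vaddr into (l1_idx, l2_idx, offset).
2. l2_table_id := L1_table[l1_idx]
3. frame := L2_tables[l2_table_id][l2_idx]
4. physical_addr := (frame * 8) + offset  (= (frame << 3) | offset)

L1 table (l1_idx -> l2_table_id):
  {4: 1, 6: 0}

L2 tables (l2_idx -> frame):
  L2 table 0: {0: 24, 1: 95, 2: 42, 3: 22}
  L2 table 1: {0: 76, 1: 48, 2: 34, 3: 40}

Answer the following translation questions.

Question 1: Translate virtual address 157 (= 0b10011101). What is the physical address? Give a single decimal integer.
Answer: 325

Derivation:
vaddr = 157 = 0b10011101
Split: l1_idx=4, l2_idx=3, offset=5
L1[4] = 1
L2[1][3] = 40
paddr = 40 * 8 + 5 = 325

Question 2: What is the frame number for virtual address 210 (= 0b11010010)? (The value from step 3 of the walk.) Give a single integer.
Answer: 42

Derivation:
vaddr = 210: l1_idx=6, l2_idx=2
L1[6] = 0; L2[0][2] = 42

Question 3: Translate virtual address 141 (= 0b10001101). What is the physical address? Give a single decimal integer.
vaddr = 141 = 0b10001101
Split: l1_idx=4, l2_idx=1, offset=5
L1[4] = 1
L2[1][1] = 48
paddr = 48 * 8 + 5 = 389

Answer: 389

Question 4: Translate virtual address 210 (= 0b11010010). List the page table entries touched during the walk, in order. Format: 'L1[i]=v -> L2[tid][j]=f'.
Answer: L1[6]=0 -> L2[0][2]=42

Derivation:
vaddr = 210 = 0b11010010
Split: l1_idx=6, l2_idx=2, offset=2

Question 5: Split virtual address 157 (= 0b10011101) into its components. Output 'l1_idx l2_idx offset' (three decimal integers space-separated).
vaddr = 157 = 0b10011101
  top 3 bits -> l1_idx = 4
  next 2 bits -> l2_idx = 3
  bottom 3 bits -> offset = 5

Answer: 4 3 5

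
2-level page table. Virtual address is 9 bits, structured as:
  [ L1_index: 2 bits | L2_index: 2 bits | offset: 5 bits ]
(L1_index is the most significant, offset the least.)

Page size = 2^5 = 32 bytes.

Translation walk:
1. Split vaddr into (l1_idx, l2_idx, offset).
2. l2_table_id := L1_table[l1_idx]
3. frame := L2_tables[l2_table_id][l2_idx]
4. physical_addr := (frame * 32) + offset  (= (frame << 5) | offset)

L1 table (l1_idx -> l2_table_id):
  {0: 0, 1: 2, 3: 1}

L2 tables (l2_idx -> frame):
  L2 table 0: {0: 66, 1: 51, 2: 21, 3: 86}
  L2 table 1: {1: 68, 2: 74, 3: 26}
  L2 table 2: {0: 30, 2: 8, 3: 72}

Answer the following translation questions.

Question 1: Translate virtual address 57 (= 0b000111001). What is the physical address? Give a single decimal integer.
vaddr = 57 = 0b000111001
Split: l1_idx=0, l2_idx=1, offset=25
L1[0] = 0
L2[0][1] = 51
paddr = 51 * 32 + 25 = 1657

Answer: 1657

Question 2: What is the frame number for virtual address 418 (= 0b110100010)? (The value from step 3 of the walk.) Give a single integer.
vaddr = 418: l1_idx=3, l2_idx=1
L1[3] = 1; L2[1][1] = 68

Answer: 68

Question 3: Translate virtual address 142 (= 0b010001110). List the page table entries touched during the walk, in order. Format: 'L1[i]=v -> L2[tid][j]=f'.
vaddr = 142 = 0b010001110
Split: l1_idx=1, l2_idx=0, offset=14

Answer: L1[1]=2 -> L2[2][0]=30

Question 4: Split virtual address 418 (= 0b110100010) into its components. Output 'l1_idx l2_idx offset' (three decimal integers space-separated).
vaddr = 418 = 0b110100010
  top 2 bits -> l1_idx = 3
  next 2 bits -> l2_idx = 1
  bottom 5 bits -> offset = 2

Answer: 3 1 2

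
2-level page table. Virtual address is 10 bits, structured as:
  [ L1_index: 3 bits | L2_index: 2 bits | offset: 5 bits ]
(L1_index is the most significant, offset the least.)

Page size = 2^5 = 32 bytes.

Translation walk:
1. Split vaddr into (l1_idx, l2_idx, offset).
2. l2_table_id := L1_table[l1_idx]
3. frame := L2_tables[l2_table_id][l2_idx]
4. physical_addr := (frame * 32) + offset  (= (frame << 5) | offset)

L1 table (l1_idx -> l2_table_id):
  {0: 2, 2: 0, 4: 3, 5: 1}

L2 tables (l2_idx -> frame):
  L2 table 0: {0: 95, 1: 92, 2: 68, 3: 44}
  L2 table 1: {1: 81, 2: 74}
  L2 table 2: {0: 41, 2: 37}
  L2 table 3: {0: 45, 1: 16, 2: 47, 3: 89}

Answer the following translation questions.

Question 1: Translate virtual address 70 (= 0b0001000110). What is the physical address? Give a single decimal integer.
vaddr = 70 = 0b0001000110
Split: l1_idx=0, l2_idx=2, offset=6
L1[0] = 2
L2[2][2] = 37
paddr = 37 * 32 + 6 = 1190

Answer: 1190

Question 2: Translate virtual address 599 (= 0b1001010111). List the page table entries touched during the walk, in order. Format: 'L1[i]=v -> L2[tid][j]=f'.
vaddr = 599 = 0b1001010111
Split: l1_idx=4, l2_idx=2, offset=23

Answer: L1[4]=3 -> L2[3][2]=47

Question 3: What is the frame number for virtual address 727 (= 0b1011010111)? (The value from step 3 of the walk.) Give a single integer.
vaddr = 727: l1_idx=5, l2_idx=2
L1[5] = 1; L2[1][2] = 74

Answer: 74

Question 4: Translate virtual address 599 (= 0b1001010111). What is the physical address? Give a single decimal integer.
Answer: 1527

Derivation:
vaddr = 599 = 0b1001010111
Split: l1_idx=4, l2_idx=2, offset=23
L1[4] = 3
L2[3][2] = 47
paddr = 47 * 32 + 23 = 1527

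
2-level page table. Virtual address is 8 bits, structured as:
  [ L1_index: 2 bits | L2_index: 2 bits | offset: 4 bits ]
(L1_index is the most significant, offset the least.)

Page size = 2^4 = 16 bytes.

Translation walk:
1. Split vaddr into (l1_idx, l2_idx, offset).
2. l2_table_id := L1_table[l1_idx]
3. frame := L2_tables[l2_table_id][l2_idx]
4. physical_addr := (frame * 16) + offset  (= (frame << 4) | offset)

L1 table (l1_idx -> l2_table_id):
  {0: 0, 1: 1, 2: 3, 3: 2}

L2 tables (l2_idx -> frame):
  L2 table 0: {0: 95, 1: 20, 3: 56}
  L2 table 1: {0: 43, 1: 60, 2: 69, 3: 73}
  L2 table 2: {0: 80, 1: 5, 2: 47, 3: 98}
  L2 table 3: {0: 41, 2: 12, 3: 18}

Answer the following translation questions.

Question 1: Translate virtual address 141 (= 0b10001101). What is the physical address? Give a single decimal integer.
Answer: 669

Derivation:
vaddr = 141 = 0b10001101
Split: l1_idx=2, l2_idx=0, offset=13
L1[2] = 3
L2[3][0] = 41
paddr = 41 * 16 + 13 = 669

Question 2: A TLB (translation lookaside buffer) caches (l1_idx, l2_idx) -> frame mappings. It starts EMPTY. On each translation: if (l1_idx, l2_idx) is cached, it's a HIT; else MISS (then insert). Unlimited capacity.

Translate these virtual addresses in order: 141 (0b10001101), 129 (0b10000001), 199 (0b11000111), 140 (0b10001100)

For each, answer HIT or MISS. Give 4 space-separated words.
vaddr=141: (2,0) not in TLB -> MISS, insert
vaddr=129: (2,0) in TLB -> HIT
vaddr=199: (3,0) not in TLB -> MISS, insert
vaddr=140: (2,0) in TLB -> HIT

Answer: MISS HIT MISS HIT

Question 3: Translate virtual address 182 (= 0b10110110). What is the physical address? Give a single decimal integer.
Answer: 294

Derivation:
vaddr = 182 = 0b10110110
Split: l1_idx=2, l2_idx=3, offset=6
L1[2] = 3
L2[3][3] = 18
paddr = 18 * 16 + 6 = 294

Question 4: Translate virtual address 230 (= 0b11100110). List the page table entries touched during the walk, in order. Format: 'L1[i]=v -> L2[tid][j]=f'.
vaddr = 230 = 0b11100110
Split: l1_idx=3, l2_idx=2, offset=6

Answer: L1[3]=2 -> L2[2][2]=47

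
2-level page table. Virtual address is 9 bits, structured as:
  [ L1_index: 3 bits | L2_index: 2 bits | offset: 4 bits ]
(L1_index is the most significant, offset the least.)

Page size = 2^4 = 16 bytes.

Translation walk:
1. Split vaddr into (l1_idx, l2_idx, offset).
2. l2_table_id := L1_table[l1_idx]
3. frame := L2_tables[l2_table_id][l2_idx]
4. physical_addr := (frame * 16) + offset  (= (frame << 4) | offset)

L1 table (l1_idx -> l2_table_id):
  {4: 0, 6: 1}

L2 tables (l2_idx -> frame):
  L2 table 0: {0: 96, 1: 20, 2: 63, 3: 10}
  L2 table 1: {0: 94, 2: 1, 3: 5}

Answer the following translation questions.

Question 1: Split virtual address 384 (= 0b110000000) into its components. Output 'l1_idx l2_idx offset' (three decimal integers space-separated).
Answer: 6 0 0

Derivation:
vaddr = 384 = 0b110000000
  top 3 bits -> l1_idx = 6
  next 2 bits -> l2_idx = 0
  bottom 4 bits -> offset = 0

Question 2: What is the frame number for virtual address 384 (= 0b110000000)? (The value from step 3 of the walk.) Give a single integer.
Answer: 94

Derivation:
vaddr = 384: l1_idx=6, l2_idx=0
L1[6] = 1; L2[1][0] = 94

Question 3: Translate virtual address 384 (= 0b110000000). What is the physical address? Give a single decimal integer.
Answer: 1504

Derivation:
vaddr = 384 = 0b110000000
Split: l1_idx=6, l2_idx=0, offset=0
L1[6] = 1
L2[1][0] = 94
paddr = 94 * 16 + 0 = 1504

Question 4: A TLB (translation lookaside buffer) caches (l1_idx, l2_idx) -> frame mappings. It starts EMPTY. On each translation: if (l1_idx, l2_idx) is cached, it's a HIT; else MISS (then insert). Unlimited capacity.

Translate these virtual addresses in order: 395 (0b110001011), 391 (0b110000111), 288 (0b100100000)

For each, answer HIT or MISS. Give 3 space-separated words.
vaddr=395: (6,0) not in TLB -> MISS, insert
vaddr=391: (6,0) in TLB -> HIT
vaddr=288: (4,2) not in TLB -> MISS, insert

Answer: MISS HIT MISS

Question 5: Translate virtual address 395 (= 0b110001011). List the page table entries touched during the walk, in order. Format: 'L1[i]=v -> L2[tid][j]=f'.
vaddr = 395 = 0b110001011
Split: l1_idx=6, l2_idx=0, offset=11

Answer: L1[6]=1 -> L2[1][0]=94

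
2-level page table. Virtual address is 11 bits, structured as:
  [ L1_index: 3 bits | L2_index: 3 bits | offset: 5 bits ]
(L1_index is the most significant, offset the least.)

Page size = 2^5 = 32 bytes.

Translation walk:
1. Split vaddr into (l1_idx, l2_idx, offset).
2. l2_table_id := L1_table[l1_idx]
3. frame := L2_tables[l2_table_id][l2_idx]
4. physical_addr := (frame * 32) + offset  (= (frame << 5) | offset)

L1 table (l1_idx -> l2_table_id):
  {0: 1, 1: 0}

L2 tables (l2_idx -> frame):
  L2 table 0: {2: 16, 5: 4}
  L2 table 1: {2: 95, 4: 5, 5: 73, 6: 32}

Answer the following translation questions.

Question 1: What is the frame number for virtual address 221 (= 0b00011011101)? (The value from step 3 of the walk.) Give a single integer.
vaddr = 221: l1_idx=0, l2_idx=6
L1[0] = 1; L2[1][6] = 32

Answer: 32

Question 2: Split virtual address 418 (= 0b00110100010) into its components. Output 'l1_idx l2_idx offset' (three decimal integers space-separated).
vaddr = 418 = 0b00110100010
  top 3 bits -> l1_idx = 1
  next 3 bits -> l2_idx = 5
  bottom 5 bits -> offset = 2

Answer: 1 5 2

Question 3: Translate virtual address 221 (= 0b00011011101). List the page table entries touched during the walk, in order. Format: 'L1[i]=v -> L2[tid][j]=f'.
Answer: L1[0]=1 -> L2[1][6]=32

Derivation:
vaddr = 221 = 0b00011011101
Split: l1_idx=0, l2_idx=6, offset=29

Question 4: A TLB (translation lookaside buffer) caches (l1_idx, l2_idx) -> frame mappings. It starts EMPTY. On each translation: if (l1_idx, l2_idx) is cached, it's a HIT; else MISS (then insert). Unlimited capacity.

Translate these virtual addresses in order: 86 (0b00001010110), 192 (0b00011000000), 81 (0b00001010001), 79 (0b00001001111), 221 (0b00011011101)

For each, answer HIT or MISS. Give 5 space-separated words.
Answer: MISS MISS HIT HIT HIT

Derivation:
vaddr=86: (0,2) not in TLB -> MISS, insert
vaddr=192: (0,6) not in TLB -> MISS, insert
vaddr=81: (0,2) in TLB -> HIT
vaddr=79: (0,2) in TLB -> HIT
vaddr=221: (0,6) in TLB -> HIT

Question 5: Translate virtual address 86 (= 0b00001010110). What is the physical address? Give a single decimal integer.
Answer: 3062

Derivation:
vaddr = 86 = 0b00001010110
Split: l1_idx=0, l2_idx=2, offset=22
L1[0] = 1
L2[1][2] = 95
paddr = 95 * 32 + 22 = 3062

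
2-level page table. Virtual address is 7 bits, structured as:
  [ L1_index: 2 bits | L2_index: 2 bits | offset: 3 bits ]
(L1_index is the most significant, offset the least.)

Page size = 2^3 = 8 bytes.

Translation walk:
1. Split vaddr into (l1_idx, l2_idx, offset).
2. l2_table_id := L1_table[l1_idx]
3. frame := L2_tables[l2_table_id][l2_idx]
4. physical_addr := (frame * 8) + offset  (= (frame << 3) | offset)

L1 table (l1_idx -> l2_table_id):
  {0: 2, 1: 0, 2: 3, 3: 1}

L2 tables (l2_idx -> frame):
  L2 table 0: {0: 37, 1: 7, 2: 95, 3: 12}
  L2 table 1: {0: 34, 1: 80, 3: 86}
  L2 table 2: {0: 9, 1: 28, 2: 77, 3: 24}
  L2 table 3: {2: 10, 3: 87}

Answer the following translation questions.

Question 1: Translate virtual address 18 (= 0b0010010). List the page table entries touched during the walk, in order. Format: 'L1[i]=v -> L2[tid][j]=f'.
Answer: L1[0]=2 -> L2[2][2]=77

Derivation:
vaddr = 18 = 0b0010010
Split: l1_idx=0, l2_idx=2, offset=2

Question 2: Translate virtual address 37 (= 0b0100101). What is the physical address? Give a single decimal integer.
vaddr = 37 = 0b0100101
Split: l1_idx=1, l2_idx=0, offset=5
L1[1] = 0
L2[0][0] = 37
paddr = 37 * 8 + 5 = 301

Answer: 301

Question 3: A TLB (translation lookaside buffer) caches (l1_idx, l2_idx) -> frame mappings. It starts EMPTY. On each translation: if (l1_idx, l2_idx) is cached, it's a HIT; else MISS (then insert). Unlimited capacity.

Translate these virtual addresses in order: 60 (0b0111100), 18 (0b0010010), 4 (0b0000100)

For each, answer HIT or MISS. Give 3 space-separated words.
Answer: MISS MISS MISS

Derivation:
vaddr=60: (1,3) not in TLB -> MISS, insert
vaddr=18: (0,2) not in TLB -> MISS, insert
vaddr=4: (0,0) not in TLB -> MISS, insert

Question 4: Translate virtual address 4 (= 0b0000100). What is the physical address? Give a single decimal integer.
Answer: 76

Derivation:
vaddr = 4 = 0b0000100
Split: l1_idx=0, l2_idx=0, offset=4
L1[0] = 2
L2[2][0] = 9
paddr = 9 * 8 + 4 = 76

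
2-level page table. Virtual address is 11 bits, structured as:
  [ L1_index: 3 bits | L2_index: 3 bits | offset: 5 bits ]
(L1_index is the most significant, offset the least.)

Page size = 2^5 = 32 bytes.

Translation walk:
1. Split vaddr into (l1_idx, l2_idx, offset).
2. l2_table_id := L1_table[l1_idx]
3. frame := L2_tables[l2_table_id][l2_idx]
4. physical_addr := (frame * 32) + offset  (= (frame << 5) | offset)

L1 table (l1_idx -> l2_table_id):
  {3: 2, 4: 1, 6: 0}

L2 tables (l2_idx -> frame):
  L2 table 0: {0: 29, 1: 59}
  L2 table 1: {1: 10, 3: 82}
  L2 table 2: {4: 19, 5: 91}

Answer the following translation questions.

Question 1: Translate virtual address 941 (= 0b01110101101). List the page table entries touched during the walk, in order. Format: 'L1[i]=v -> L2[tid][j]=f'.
vaddr = 941 = 0b01110101101
Split: l1_idx=3, l2_idx=5, offset=13

Answer: L1[3]=2 -> L2[2][5]=91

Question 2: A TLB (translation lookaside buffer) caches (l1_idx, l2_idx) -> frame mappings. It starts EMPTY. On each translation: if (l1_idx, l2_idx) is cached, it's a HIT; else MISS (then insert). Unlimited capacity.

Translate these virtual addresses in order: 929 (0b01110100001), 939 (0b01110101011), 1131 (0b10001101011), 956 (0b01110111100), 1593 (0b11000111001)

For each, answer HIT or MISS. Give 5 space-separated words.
Answer: MISS HIT MISS HIT MISS

Derivation:
vaddr=929: (3,5) not in TLB -> MISS, insert
vaddr=939: (3,5) in TLB -> HIT
vaddr=1131: (4,3) not in TLB -> MISS, insert
vaddr=956: (3,5) in TLB -> HIT
vaddr=1593: (6,1) not in TLB -> MISS, insert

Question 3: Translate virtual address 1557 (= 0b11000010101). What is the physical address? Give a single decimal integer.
Answer: 949

Derivation:
vaddr = 1557 = 0b11000010101
Split: l1_idx=6, l2_idx=0, offset=21
L1[6] = 0
L2[0][0] = 29
paddr = 29 * 32 + 21 = 949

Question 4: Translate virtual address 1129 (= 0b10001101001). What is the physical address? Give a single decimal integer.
Answer: 2633

Derivation:
vaddr = 1129 = 0b10001101001
Split: l1_idx=4, l2_idx=3, offset=9
L1[4] = 1
L2[1][3] = 82
paddr = 82 * 32 + 9 = 2633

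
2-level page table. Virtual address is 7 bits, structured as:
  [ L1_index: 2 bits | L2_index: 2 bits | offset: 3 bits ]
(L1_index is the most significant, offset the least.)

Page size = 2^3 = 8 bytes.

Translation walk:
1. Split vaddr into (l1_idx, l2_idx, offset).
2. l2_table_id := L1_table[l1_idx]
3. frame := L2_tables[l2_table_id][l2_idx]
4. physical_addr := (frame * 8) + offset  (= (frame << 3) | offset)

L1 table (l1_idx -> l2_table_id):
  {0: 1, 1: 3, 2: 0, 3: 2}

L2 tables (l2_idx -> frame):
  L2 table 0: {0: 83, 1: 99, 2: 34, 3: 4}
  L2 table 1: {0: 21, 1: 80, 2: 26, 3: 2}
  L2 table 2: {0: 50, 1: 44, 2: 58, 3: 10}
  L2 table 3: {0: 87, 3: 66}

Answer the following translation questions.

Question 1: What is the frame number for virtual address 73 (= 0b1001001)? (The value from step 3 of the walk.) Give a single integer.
vaddr = 73: l1_idx=2, l2_idx=1
L1[2] = 0; L2[0][1] = 99

Answer: 99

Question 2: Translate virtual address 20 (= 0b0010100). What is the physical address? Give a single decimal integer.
vaddr = 20 = 0b0010100
Split: l1_idx=0, l2_idx=2, offset=4
L1[0] = 1
L2[1][2] = 26
paddr = 26 * 8 + 4 = 212

Answer: 212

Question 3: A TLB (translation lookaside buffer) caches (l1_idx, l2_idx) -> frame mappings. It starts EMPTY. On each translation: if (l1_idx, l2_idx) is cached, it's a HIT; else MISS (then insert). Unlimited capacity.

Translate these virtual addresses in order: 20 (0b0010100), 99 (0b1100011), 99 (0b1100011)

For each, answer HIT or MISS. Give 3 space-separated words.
vaddr=20: (0,2) not in TLB -> MISS, insert
vaddr=99: (3,0) not in TLB -> MISS, insert
vaddr=99: (3,0) in TLB -> HIT

Answer: MISS MISS HIT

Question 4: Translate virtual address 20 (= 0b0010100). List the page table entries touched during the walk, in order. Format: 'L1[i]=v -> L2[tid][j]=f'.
Answer: L1[0]=1 -> L2[1][2]=26

Derivation:
vaddr = 20 = 0b0010100
Split: l1_idx=0, l2_idx=2, offset=4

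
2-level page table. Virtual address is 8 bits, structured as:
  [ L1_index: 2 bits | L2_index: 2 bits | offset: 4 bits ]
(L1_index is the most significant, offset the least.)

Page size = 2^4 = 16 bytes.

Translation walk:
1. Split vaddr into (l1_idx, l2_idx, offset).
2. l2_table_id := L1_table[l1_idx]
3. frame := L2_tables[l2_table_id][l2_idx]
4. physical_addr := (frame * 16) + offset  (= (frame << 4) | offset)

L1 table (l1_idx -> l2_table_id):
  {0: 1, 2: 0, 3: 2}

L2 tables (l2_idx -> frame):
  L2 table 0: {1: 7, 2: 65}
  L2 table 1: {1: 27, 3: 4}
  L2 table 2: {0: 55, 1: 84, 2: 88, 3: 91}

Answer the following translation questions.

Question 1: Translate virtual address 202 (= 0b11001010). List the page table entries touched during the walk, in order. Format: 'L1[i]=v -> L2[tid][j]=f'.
vaddr = 202 = 0b11001010
Split: l1_idx=3, l2_idx=0, offset=10

Answer: L1[3]=2 -> L2[2][0]=55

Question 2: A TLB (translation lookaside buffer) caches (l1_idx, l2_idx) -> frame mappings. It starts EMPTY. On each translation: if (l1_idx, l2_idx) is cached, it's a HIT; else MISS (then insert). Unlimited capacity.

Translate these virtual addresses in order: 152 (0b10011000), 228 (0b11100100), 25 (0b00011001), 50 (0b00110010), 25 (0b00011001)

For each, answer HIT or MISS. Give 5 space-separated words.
vaddr=152: (2,1) not in TLB -> MISS, insert
vaddr=228: (3,2) not in TLB -> MISS, insert
vaddr=25: (0,1) not in TLB -> MISS, insert
vaddr=50: (0,3) not in TLB -> MISS, insert
vaddr=25: (0,1) in TLB -> HIT

Answer: MISS MISS MISS MISS HIT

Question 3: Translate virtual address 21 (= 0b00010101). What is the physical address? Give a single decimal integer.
Answer: 437

Derivation:
vaddr = 21 = 0b00010101
Split: l1_idx=0, l2_idx=1, offset=5
L1[0] = 1
L2[1][1] = 27
paddr = 27 * 16 + 5 = 437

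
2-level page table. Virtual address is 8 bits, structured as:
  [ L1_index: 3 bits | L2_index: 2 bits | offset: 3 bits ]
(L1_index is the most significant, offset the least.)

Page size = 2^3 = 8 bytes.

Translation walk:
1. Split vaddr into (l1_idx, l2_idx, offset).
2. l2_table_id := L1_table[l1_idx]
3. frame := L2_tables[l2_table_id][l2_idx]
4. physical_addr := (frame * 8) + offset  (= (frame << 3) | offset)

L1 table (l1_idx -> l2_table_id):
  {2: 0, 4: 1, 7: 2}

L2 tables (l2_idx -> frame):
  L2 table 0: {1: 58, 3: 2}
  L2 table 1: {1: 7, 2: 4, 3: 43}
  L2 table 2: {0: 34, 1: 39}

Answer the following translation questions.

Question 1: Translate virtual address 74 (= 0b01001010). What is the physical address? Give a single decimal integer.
vaddr = 74 = 0b01001010
Split: l1_idx=2, l2_idx=1, offset=2
L1[2] = 0
L2[0][1] = 58
paddr = 58 * 8 + 2 = 466

Answer: 466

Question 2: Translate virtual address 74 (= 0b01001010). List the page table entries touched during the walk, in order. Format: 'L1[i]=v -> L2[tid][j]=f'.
Answer: L1[2]=0 -> L2[0][1]=58

Derivation:
vaddr = 74 = 0b01001010
Split: l1_idx=2, l2_idx=1, offset=2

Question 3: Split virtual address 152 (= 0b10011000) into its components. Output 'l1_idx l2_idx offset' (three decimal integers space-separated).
vaddr = 152 = 0b10011000
  top 3 bits -> l1_idx = 4
  next 2 bits -> l2_idx = 3
  bottom 3 bits -> offset = 0

Answer: 4 3 0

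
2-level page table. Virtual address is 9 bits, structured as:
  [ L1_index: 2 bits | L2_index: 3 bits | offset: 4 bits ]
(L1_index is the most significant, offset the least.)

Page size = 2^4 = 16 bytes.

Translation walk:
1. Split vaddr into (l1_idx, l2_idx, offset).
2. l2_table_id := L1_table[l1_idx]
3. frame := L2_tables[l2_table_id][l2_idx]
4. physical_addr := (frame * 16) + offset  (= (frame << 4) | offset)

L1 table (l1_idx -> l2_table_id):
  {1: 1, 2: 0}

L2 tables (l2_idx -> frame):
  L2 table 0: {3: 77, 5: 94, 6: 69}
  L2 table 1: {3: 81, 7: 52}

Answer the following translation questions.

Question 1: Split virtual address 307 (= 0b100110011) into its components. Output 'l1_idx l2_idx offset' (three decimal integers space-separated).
Answer: 2 3 3

Derivation:
vaddr = 307 = 0b100110011
  top 2 bits -> l1_idx = 2
  next 3 bits -> l2_idx = 3
  bottom 4 bits -> offset = 3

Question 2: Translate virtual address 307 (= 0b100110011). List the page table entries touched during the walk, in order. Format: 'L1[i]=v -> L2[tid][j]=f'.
vaddr = 307 = 0b100110011
Split: l1_idx=2, l2_idx=3, offset=3

Answer: L1[2]=0 -> L2[0][3]=77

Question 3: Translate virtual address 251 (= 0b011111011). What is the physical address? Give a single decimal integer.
Answer: 843

Derivation:
vaddr = 251 = 0b011111011
Split: l1_idx=1, l2_idx=7, offset=11
L1[1] = 1
L2[1][7] = 52
paddr = 52 * 16 + 11 = 843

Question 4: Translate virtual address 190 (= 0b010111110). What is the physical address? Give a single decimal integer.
Answer: 1310

Derivation:
vaddr = 190 = 0b010111110
Split: l1_idx=1, l2_idx=3, offset=14
L1[1] = 1
L2[1][3] = 81
paddr = 81 * 16 + 14 = 1310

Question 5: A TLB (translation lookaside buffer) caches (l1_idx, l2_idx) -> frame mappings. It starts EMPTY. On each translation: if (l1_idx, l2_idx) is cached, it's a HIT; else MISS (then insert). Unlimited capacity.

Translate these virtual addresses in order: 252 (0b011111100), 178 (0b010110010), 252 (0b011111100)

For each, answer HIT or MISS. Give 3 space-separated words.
Answer: MISS MISS HIT

Derivation:
vaddr=252: (1,7) not in TLB -> MISS, insert
vaddr=178: (1,3) not in TLB -> MISS, insert
vaddr=252: (1,7) in TLB -> HIT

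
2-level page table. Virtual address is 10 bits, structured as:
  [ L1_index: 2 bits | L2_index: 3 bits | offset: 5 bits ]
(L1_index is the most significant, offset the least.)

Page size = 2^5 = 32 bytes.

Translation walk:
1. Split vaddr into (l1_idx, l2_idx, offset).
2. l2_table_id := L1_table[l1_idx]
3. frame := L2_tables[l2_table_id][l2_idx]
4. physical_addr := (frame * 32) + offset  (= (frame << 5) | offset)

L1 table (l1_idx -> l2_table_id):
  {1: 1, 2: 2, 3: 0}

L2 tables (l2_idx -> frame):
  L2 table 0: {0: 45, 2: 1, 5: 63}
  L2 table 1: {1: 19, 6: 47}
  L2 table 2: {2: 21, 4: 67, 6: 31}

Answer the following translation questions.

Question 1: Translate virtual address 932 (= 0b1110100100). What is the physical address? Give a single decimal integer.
vaddr = 932 = 0b1110100100
Split: l1_idx=3, l2_idx=5, offset=4
L1[3] = 0
L2[0][5] = 63
paddr = 63 * 32 + 4 = 2020

Answer: 2020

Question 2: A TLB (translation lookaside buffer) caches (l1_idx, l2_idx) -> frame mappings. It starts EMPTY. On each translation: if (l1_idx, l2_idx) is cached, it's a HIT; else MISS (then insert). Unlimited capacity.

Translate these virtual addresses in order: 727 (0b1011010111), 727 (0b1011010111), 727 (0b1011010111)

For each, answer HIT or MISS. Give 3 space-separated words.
vaddr=727: (2,6) not in TLB -> MISS, insert
vaddr=727: (2,6) in TLB -> HIT
vaddr=727: (2,6) in TLB -> HIT

Answer: MISS HIT HIT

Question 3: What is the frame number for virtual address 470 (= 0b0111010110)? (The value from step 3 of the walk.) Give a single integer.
vaddr = 470: l1_idx=1, l2_idx=6
L1[1] = 1; L2[1][6] = 47

Answer: 47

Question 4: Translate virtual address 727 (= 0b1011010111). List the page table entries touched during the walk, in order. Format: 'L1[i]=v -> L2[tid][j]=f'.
vaddr = 727 = 0b1011010111
Split: l1_idx=2, l2_idx=6, offset=23

Answer: L1[2]=2 -> L2[2][6]=31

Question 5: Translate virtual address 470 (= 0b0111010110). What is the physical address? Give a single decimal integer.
Answer: 1526

Derivation:
vaddr = 470 = 0b0111010110
Split: l1_idx=1, l2_idx=6, offset=22
L1[1] = 1
L2[1][6] = 47
paddr = 47 * 32 + 22 = 1526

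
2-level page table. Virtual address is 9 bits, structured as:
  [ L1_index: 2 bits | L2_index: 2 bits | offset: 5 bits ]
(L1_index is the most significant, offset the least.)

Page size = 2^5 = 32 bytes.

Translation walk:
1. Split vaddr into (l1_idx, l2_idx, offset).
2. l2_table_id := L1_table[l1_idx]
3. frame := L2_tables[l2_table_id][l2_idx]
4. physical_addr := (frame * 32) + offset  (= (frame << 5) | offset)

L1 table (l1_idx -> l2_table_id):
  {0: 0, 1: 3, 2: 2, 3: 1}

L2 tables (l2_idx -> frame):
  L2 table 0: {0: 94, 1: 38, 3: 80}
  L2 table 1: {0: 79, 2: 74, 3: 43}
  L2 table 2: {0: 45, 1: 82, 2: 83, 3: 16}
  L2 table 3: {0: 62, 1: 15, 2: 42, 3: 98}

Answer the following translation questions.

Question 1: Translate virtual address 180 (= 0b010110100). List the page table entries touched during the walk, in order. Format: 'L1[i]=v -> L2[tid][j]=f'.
Answer: L1[1]=3 -> L2[3][1]=15

Derivation:
vaddr = 180 = 0b010110100
Split: l1_idx=1, l2_idx=1, offset=20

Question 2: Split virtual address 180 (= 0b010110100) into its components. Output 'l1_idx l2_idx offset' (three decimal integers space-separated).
vaddr = 180 = 0b010110100
  top 2 bits -> l1_idx = 1
  next 2 bits -> l2_idx = 1
  bottom 5 bits -> offset = 20

Answer: 1 1 20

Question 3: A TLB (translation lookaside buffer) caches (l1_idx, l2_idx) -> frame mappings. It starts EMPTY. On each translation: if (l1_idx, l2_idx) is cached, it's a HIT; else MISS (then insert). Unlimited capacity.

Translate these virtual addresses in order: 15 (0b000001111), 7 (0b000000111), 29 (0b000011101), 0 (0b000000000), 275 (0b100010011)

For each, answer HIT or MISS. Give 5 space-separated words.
Answer: MISS HIT HIT HIT MISS

Derivation:
vaddr=15: (0,0) not in TLB -> MISS, insert
vaddr=7: (0,0) in TLB -> HIT
vaddr=29: (0,0) in TLB -> HIT
vaddr=0: (0,0) in TLB -> HIT
vaddr=275: (2,0) not in TLB -> MISS, insert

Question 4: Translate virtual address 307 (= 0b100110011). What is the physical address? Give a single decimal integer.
Answer: 2643

Derivation:
vaddr = 307 = 0b100110011
Split: l1_idx=2, l2_idx=1, offset=19
L1[2] = 2
L2[2][1] = 82
paddr = 82 * 32 + 19 = 2643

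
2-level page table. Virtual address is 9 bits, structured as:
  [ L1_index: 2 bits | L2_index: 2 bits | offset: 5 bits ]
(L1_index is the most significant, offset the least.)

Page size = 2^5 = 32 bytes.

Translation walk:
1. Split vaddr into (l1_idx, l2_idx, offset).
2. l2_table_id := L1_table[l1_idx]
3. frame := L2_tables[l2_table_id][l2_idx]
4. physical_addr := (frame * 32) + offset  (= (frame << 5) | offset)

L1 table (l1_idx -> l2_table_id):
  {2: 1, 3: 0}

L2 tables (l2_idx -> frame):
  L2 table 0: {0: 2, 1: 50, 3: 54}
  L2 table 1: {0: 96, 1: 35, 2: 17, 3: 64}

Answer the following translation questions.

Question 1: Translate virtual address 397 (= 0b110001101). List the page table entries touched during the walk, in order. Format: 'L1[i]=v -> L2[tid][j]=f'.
vaddr = 397 = 0b110001101
Split: l1_idx=3, l2_idx=0, offset=13

Answer: L1[3]=0 -> L2[0][0]=2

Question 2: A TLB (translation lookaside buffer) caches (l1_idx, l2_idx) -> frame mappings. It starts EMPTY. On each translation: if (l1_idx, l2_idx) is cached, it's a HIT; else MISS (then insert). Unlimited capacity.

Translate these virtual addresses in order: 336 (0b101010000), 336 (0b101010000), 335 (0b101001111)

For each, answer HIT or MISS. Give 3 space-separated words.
Answer: MISS HIT HIT

Derivation:
vaddr=336: (2,2) not in TLB -> MISS, insert
vaddr=336: (2,2) in TLB -> HIT
vaddr=335: (2,2) in TLB -> HIT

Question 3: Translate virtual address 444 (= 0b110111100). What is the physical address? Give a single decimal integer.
vaddr = 444 = 0b110111100
Split: l1_idx=3, l2_idx=1, offset=28
L1[3] = 0
L2[0][1] = 50
paddr = 50 * 32 + 28 = 1628

Answer: 1628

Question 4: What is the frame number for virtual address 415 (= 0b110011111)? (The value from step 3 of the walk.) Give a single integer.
Answer: 2

Derivation:
vaddr = 415: l1_idx=3, l2_idx=0
L1[3] = 0; L2[0][0] = 2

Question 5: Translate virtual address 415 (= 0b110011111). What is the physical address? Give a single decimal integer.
Answer: 95

Derivation:
vaddr = 415 = 0b110011111
Split: l1_idx=3, l2_idx=0, offset=31
L1[3] = 0
L2[0][0] = 2
paddr = 2 * 32 + 31 = 95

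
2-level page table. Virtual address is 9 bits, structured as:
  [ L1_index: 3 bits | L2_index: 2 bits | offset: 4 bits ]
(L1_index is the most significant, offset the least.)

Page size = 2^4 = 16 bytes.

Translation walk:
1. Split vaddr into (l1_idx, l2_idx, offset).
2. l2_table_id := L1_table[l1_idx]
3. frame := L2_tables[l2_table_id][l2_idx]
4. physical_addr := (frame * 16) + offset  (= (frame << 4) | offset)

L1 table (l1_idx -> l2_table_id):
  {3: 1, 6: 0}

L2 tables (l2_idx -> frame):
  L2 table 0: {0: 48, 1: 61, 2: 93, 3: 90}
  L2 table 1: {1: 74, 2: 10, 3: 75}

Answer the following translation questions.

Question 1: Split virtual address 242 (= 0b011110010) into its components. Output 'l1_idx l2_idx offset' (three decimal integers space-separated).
Answer: 3 3 2

Derivation:
vaddr = 242 = 0b011110010
  top 3 bits -> l1_idx = 3
  next 2 bits -> l2_idx = 3
  bottom 4 bits -> offset = 2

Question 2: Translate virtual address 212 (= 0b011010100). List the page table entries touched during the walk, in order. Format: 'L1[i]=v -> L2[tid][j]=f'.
vaddr = 212 = 0b011010100
Split: l1_idx=3, l2_idx=1, offset=4

Answer: L1[3]=1 -> L2[1][1]=74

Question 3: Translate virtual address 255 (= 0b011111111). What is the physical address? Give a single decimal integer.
Answer: 1215

Derivation:
vaddr = 255 = 0b011111111
Split: l1_idx=3, l2_idx=3, offset=15
L1[3] = 1
L2[1][3] = 75
paddr = 75 * 16 + 15 = 1215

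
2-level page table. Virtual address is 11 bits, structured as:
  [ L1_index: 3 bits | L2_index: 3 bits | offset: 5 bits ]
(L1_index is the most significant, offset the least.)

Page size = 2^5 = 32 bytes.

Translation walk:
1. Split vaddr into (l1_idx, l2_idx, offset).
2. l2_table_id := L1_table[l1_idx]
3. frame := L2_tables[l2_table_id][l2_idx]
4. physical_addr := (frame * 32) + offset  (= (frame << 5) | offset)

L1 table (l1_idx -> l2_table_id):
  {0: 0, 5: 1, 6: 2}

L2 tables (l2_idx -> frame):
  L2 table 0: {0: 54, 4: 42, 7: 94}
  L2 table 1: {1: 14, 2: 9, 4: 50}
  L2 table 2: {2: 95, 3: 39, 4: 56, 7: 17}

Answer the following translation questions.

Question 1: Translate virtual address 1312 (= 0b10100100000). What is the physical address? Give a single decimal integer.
Answer: 448

Derivation:
vaddr = 1312 = 0b10100100000
Split: l1_idx=5, l2_idx=1, offset=0
L1[5] = 1
L2[1][1] = 14
paddr = 14 * 32 + 0 = 448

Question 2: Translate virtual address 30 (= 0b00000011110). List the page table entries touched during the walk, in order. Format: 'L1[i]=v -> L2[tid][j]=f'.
Answer: L1[0]=0 -> L2[0][0]=54

Derivation:
vaddr = 30 = 0b00000011110
Split: l1_idx=0, l2_idx=0, offset=30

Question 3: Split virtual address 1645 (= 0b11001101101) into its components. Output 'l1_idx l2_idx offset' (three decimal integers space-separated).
Answer: 6 3 13

Derivation:
vaddr = 1645 = 0b11001101101
  top 3 bits -> l1_idx = 6
  next 3 bits -> l2_idx = 3
  bottom 5 bits -> offset = 13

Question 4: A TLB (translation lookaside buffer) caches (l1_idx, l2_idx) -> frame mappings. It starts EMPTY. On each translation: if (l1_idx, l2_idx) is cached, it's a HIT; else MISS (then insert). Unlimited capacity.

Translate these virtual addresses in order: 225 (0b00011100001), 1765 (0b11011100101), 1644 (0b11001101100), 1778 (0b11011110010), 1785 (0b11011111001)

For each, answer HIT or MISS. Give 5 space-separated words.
Answer: MISS MISS MISS HIT HIT

Derivation:
vaddr=225: (0,7) not in TLB -> MISS, insert
vaddr=1765: (6,7) not in TLB -> MISS, insert
vaddr=1644: (6,3) not in TLB -> MISS, insert
vaddr=1778: (6,7) in TLB -> HIT
vaddr=1785: (6,7) in TLB -> HIT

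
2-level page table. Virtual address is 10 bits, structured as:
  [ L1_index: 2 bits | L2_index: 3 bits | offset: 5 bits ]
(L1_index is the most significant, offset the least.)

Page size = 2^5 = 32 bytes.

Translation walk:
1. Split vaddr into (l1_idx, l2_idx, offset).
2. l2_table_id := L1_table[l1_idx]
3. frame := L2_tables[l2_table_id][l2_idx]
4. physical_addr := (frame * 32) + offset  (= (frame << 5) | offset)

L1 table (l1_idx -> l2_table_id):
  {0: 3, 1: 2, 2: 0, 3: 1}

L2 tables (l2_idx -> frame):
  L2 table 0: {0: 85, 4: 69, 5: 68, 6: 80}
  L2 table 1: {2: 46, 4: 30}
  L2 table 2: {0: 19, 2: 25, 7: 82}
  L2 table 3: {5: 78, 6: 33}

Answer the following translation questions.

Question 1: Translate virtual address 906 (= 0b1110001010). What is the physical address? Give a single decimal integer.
Answer: 970

Derivation:
vaddr = 906 = 0b1110001010
Split: l1_idx=3, l2_idx=4, offset=10
L1[3] = 1
L2[1][4] = 30
paddr = 30 * 32 + 10 = 970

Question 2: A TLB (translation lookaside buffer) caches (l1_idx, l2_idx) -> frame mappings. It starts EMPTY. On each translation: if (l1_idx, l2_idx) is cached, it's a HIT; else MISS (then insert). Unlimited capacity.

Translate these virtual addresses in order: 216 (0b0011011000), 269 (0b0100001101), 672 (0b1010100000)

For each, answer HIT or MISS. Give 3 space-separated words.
Answer: MISS MISS MISS

Derivation:
vaddr=216: (0,6) not in TLB -> MISS, insert
vaddr=269: (1,0) not in TLB -> MISS, insert
vaddr=672: (2,5) not in TLB -> MISS, insert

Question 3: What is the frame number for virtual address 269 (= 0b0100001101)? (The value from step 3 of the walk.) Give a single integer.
vaddr = 269: l1_idx=1, l2_idx=0
L1[1] = 2; L2[2][0] = 19

Answer: 19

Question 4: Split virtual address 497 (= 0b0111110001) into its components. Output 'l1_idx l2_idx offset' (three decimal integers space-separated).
vaddr = 497 = 0b0111110001
  top 2 bits -> l1_idx = 1
  next 3 bits -> l2_idx = 7
  bottom 5 bits -> offset = 17

Answer: 1 7 17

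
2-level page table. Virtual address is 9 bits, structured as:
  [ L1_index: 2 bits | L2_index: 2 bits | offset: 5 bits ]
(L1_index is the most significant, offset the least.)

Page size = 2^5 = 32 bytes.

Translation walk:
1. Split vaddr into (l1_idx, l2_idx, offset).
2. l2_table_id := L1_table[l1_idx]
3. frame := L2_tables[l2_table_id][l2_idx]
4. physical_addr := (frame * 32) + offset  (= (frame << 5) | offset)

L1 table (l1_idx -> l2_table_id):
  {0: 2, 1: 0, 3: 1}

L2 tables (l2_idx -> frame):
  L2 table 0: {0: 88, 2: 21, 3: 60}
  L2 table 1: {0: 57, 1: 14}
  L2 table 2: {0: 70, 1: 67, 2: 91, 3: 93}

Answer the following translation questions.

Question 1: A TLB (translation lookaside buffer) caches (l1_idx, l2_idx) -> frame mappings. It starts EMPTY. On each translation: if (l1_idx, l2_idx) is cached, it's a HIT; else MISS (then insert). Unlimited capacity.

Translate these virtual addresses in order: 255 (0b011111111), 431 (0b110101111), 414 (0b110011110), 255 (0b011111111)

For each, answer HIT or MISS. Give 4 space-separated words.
vaddr=255: (1,3) not in TLB -> MISS, insert
vaddr=431: (3,1) not in TLB -> MISS, insert
vaddr=414: (3,0) not in TLB -> MISS, insert
vaddr=255: (1,3) in TLB -> HIT

Answer: MISS MISS MISS HIT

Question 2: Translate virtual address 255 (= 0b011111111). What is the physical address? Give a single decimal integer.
vaddr = 255 = 0b011111111
Split: l1_idx=1, l2_idx=3, offset=31
L1[1] = 0
L2[0][3] = 60
paddr = 60 * 32 + 31 = 1951

Answer: 1951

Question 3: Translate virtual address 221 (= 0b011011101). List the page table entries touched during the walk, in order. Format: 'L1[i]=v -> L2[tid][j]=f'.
Answer: L1[1]=0 -> L2[0][2]=21

Derivation:
vaddr = 221 = 0b011011101
Split: l1_idx=1, l2_idx=2, offset=29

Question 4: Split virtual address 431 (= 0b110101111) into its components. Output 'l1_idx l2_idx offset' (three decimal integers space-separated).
vaddr = 431 = 0b110101111
  top 2 bits -> l1_idx = 3
  next 2 bits -> l2_idx = 1
  bottom 5 bits -> offset = 15

Answer: 3 1 15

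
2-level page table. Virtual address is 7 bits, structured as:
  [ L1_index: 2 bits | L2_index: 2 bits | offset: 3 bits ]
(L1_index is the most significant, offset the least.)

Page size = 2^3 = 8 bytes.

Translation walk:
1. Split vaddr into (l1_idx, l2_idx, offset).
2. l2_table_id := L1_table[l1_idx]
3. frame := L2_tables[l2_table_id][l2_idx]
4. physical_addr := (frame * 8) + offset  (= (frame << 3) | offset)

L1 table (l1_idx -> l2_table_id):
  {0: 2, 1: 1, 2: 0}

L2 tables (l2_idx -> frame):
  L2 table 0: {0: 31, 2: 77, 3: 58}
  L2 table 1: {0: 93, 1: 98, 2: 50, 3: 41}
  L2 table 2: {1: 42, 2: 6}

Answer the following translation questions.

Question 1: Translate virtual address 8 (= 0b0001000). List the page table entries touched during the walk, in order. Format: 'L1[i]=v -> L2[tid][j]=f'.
Answer: L1[0]=2 -> L2[2][1]=42

Derivation:
vaddr = 8 = 0b0001000
Split: l1_idx=0, l2_idx=1, offset=0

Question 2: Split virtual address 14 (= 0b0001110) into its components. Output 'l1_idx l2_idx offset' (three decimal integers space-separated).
vaddr = 14 = 0b0001110
  top 2 bits -> l1_idx = 0
  next 2 bits -> l2_idx = 1
  bottom 3 bits -> offset = 6

Answer: 0 1 6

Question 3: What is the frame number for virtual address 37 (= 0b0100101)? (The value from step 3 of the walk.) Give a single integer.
Answer: 93

Derivation:
vaddr = 37: l1_idx=1, l2_idx=0
L1[1] = 1; L2[1][0] = 93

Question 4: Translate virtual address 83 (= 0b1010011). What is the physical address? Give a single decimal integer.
Answer: 619

Derivation:
vaddr = 83 = 0b1010011
Split: l1_idx=2, l2_idx=2, offset=3
L1[2] = 0
L2[0][2] = 77
paddr = 77 * 8 + 3 = 619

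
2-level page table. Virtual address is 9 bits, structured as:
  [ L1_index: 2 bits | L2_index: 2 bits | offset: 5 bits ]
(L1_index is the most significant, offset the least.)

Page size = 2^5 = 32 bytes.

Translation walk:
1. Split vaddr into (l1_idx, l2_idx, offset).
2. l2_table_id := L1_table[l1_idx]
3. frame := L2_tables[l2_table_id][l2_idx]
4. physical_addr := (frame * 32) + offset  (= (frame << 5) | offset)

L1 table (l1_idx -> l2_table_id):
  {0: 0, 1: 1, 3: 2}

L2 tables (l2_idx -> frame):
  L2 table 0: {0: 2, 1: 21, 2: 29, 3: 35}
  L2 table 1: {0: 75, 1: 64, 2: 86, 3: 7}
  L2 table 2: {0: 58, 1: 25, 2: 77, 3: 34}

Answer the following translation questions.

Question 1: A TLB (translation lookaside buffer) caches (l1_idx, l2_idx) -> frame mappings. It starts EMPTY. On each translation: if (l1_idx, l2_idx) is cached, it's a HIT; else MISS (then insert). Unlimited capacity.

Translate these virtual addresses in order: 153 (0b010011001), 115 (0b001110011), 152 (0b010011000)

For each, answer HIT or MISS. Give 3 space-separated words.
vaddr=153: (1,0) not in TLB -> MISS, insert
vaddr=115: (0,3) not in TLB -> MISS, insert
vaddr=152: (1,0) in TLB -> HIT

Answer: MISS MISS HIT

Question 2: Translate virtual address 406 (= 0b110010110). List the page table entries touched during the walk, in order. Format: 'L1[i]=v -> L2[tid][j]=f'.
Answer: L1[3]=2 -> L2[2][0]=58

Derivation:
vaddr = 406 = 0b110010110
Split: l1_idx=3, l2_idx=0, offset=22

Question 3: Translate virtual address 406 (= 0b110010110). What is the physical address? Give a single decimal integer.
vaddr = 406 = 0b110010110
Split: l1_idx=3, l2_idx=0, offset=22
L1[3] = 2
L2[2][0] = 58
paddr = 58 * 32 + 22 = 1878

Answer: 1878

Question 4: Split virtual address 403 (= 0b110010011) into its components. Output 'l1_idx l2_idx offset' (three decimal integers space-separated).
vaddr = 403 = 0b110010011
  top 2 bits -> l1_idx = 3
  next 2 bits -> l2_idx = 0
  bottom 5 bits -> offset = 19

Answer: 3 0 19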